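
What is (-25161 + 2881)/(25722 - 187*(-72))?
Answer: -11140/19593 ≈ -0.56857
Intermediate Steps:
(-25161 + 2881)/(25722 - 187*(-72)) = -22280/(25722 + 13464) = -22280/39186 = -22280*1/39186 = -11140/19593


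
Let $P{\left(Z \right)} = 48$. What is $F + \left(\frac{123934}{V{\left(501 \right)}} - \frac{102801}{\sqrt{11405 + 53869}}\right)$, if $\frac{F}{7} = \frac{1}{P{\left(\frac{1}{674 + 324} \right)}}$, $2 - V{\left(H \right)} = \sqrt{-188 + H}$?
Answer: $- \frac{3965167}{4944} - \frac{123934 \sqrt{313}}{309} - \frac{34267 \sqrt{65274}}{21758} \approx -8300.2$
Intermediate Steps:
$V{\left(H \right)} = 2 - \sqrt{-188 + H}$
$F = \frac{7}{48} \approx 0.14583$
$F + \left(\frac{123934}{V{\left(501 \right)}} - \frac{102801}{\sqrt{11405 + 53869}}\right) = \frac{7}{48} - \left(- \frac{123934}{2 - \sqrt{-188 + 501}} + \frac{102801}{\sqrt{11405 + 53869}}\right) = \frac{7}{48} + \left(\frac{123934}{2 - \sqrt{313}} - \frac{102801}{\sqrt{65274}}\right) = \frac{7}{48} + \left(\frac{123934}{2 - \sqrt{313}} - 102801 \frac{\sqrt{65274}}{65274}\right) = \frac{7}{48} + \left(\frac{123934}{2 - \sqrt{313}} - \frac{34267 \sqrt{65274}}{21758}\right) = \frac{7}{48} + \frac{123934}{2 - \sqrt{313}} - \frac{34267 \sqrt{65274}}{21758}$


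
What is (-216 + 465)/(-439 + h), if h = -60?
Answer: -249/499 ≈ -0.49900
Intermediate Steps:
(-216 + 465)/(-439 + h) = (-216 + 465)/(-439 - 60) = 249/(-499) = 249*(-1/499) = -249/499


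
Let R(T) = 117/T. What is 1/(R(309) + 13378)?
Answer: 103/1377973 ≈ 7.4747e-5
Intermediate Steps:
1/(R(309) + 13378) = 1/(117/309 + 13378) = 1/(117*(1/309) + 13378) = 1/(39/103 + 13378) = 1/(1377973/103) = 103/1377973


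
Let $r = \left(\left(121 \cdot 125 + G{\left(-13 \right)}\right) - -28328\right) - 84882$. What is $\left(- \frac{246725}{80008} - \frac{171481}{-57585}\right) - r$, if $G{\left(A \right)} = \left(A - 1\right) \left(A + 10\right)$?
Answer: $\frac{190680209955883}{4607260680} \approx 41387.0$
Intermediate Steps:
$G{\left(A \right)} = \left(-1 + A\right) \left(10 + A\right)$
$r = -41387$ ($r = \left(\left(121 \cdot 125 + \left(-10 + \left(-13\right)^{2} + 9 \left(-13\right)\right)\right) - -28328\right) - 84882 = \left(\left(15125 - -42\right) + 28328\right) - 84882 = \left(\left(15125 + 42\right) + 28328\right) - 84882 = \left(15167 + 28328\right) - 84882 = 43495 - 84882 = -41387$)
$\left(- \frac{246725}{80008} - \frac{171481}{-57585}\right) - r = \left(- \frac{246725}{80008} - \frac{171481}{-57585}\right) - -41387 = \left(\left(-246725\right) \frac{1}{80008} - - \frac{171481}{57585}\right) + 41387 = \left(- \frac{246725}{80008} + \frac{171481}{57585}\right) + 41387 = - \frac{487807277}{4607260680} + 41387 = \frac{190680209955883}{4607260680}$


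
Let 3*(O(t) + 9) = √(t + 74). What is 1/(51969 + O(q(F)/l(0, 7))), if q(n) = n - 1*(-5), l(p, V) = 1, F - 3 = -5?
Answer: 467640/24298574323 - 3*√77/24298574323 ≈ 1.9245e-5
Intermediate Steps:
F = -2 (F = 3 - 5 = -2)
q(n) = 5 + n (q(n) = n + 5 = 5 + n)
O(t) = -9 + √(74 + t)/3 (O(t) = -9 + √(t + 74)/3 = -9 + √(74 + t)/3)
1/(51969 + O(q(F)/l(0, 7))) = 1/(51969 + (-9 + √(74 + (5 - 2)/1)/3)) = 1/(51969 + (-9 + √(74 + 3*1)/3)) = 1/(51969 + (-9 + √(74 + 3)/3)) = 1/(51969 + (-9 + √77/3)) = 1/(51960 + √77/3)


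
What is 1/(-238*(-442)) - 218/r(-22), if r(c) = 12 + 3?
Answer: -22932713/1577940 ≈ -14.533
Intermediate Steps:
r(c) = 15
1/(-238*(-442)) - 218/r(-22) = 1/(-238*(-442)) - 218/15 = -1/238*(-1/442) - 218*1/15 = 1/105196 - 218/15 = -22932713/1577940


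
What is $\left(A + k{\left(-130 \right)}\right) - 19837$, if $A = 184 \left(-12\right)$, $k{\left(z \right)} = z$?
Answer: $-22175$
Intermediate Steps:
$A = -2208$
$\left(A + k{\left(-130 \right)}\right) - 19837 = \left(-2208 - 130\right) - 19837 = -2338 - 19837 = -22175$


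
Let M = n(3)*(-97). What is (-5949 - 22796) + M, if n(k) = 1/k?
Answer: -86332/3 ≈ -28777.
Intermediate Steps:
n(k) = 1/k
M = -97/3 ≈ -32.333
(-5949 - 22796) + M = (-5949 - 22796) - 97/3 = -28745 - 97/3 = -86332/3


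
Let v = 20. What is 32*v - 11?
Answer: 629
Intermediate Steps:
32*v - 11 = 32*20 - 11 = 640 - 11 = 629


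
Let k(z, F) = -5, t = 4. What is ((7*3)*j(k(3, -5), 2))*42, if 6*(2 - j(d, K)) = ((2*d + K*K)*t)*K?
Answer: 8820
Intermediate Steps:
j(d, K) = 2 - K*(4*K**2 + 8*d)/6 (j(d, K) = 2 - (2*d + K*K)*4*K/6 = 2 - (2*d + K**2)*4*K/6 = 2 - (K**2 + 2*d)*4*K/6 = 2 - (4*K**2 + 8*d)*K/6 = 2 - K*(4*K**2 + 8*d)/6)
((7*3)*j(k(3, -5), 2))*42 = ((7*3)*(2 - 2/3*2**3 - 4/3*2*(-5)))*42 = (21*(2 - 2/3*8 + 40/3))*42 = (21*(2 - 16/3 + 40/3))*42 = (21*10)*42 = 210*42 = 8820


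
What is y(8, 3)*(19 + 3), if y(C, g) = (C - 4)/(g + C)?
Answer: 8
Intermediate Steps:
y(C, g) = (-4 + C)/(C + g)
y(8, 3)*(19 + 3) = ((-4 + 8)/(8 + 3))*(19 + 3) = (4/11)*22 = 8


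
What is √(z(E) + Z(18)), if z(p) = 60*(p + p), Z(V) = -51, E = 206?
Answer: 3*√2741 ≈ 157.06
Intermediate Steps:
z(p) = 120*p (z(p) = 60*(2*p) = 120*p)
√(z(E) + Z(18)) = √(120*206 - 51) = √(24720 - 51) = √24669 = 3*√2741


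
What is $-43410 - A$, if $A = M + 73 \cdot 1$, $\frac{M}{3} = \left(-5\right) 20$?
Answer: $-43183$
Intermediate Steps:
$M = -300$ ($M = 3 \left(\left(-5\right) 20\right) = 3 \left(-100\right) = -300$)
$A = -227$ ($A = -300 + 73 \cdot 1 = -300 + 73 = -227$)
$-43410 - A = -43410 - -227 = -43410 + 227 = -43183$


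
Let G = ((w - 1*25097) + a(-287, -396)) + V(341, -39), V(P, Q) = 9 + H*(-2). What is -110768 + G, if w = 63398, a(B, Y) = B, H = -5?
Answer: -72735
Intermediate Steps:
V(P, Q) = 19 (V(P, Q) = 9 - 5*(-2) = 9 + 10 = 19)
G = 38033 (G = ((63398 - 1*25097) - 287) + 19 = ((63398 - 25097) - 287) + 19 = (38301 - 287) + 19 = 38014 + 19 = 38033)
-110768 + G = -110768 + 38033 = -72735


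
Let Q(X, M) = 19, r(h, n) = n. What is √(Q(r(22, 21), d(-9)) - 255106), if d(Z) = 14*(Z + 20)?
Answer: 3*I*√28343 ≈ 505.06*I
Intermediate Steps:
d(Z) = 280 + 14*Z (d(Z) = 14*(20 + Z) = 280 + 14*Z)
√(Q(r(22, 21), d(-9)) - 255106) = √(19 - 255106) = √(-255087) = 3*I*√28343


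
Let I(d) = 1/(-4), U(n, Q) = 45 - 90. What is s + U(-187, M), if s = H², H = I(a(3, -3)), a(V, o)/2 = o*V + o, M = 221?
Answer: -719/16 ≈ -44.938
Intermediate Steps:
a(V, o) = 2*o + 2*V*o (a(V, o) = 2*(o*V + o) = 2*(V*o + o) = 2*(o + V*o) = 2*o + 2*V*o)
U(n, Q) = -45
I(d) = -¼
H = -¼ ≈ -0.25000
s = 1/16 (s = (-¼)² = 1/16 ≈ 0.062500)
s + U(-187, M) = 1/16 - 45 = -719/16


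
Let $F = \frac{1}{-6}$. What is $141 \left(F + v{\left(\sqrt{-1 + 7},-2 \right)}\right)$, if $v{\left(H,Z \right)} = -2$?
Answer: $- \frac{611}{2} \approx -305.5$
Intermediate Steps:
$F = - \frac{1}{6} \approx -0.16667$
$141 \left(F + v{\left(\sqrt{-1 + 7},-2 \right)}\right) = 141 \left(- \frac{1}{6} - 2\right) = 141 \left(- \frac{13}{6}\right) = - \frac{611}{2}$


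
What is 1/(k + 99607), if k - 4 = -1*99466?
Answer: 1/145 ≈ 0.0068966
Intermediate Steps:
k = -99462 (k = 4 - 1*99466 = 4 - 99466 = -99462)
1/(k + 99607) = 1/(-99462 + 99607) = 1/145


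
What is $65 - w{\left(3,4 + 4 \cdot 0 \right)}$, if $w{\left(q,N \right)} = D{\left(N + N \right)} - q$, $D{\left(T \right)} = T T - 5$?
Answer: $9$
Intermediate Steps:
$D{\left(T \right)} = -5 + T^{2}$ ($D{\left(T \right)} = T^{2} - 5 = -5 + T^{2}$)
$w{\left(q,N \right)} = -5 - q + 4 N^{2}$ ($w{\left(q,N \right)} = \left(-5 + \left(N + N\right)^{2}\right) - q = \left(-5 + \left(2 N\right)^{2}\right) - q = \left(-5 + 4 N^{2}\right) - q = -5 - q + 4 N^{2}$)
$65 - w{\left(3,4 + 4 \cdot 0 \right)} = 65 - \left(-5 - 3 + 4 \left(4 + 4 \cdot 0\right)^{2}\right) = 65 - \left(-5 - 3 + 4 \left(4 + 0\right)^{2}\right) = 65 - \left(-5 - 3 + 4 \cdot 4^{2}\right) = 65 - \left(-5 - 3 + 4 \cdot 16\right) = 65 - \left(-5 - 3 + 64\right) = 65 - 56 = 9$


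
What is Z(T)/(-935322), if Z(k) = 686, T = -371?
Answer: -343/467661 ≈ -0.00073344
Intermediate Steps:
Z(T)/(-935322) = 686/(-935322) = 686*(-1/935322) = -343/467661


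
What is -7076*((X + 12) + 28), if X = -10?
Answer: -212280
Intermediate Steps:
-7076*((X + 12) + 28) = -7076*((-10 + 12) + 28) = -7076*(2 + 28) = -7076*30 = -212280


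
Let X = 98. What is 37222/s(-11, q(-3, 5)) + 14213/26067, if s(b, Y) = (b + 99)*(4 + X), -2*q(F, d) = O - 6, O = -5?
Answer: 60991209/12998744 ≈ 4.6921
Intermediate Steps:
q(F, d) = 11/2 (q(F, d) = -(-5 - 6)/2 = -½*(-11) = 11/2)
s(b, Y) = 10098 + 102*b (s(b, Y) = (b + 99)*(4 + 98) = (99 + b)*102 = 10098 + 102*b)
37222/s(-11, q(-3, 5)) + 14213/26067 = 37222/(10098 + 102*(-11)) + 14213/26067 = 37222/(10098 - 1122) + 14213*(1/26067) = 37222/8976 + 14213/26067 = 37222*(1/8976) + 14213/26067 = 18611/4488 + 14213/26067 = 60991209/12998744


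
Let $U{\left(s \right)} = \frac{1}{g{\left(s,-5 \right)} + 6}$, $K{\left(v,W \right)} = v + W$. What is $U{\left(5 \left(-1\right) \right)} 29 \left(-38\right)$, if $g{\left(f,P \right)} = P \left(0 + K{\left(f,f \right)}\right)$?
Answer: $- \frac{551}{28} \approx -19.679$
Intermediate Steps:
$K{\left(v,W \right)} = W + v$
$g{\left(f,P \right)} = 2 P f$ ($g{\left(f,P \right)} = P \left(0 + \left(f + f\right)\right) = P \left(0 + 2 f\right) = P 2 f = 2 P f$)
$U{\left(s \right)} = \frac{1}{6 - 10 s}$ ($U{\left(s \right)} = \frac{1}{2 \left(-5\right) s + 6} = \frac{1}{- 10 s + 6} = \frac{1}{6 - 10 s}$)
$U{\left(5 \left(-1\right) \right)} 29 \left(-38\right) = - \frac{1}{-6 + 10 \cdot 5 \left(-1\right)} 29 \left(-38\right) = - \frac{1}{-6 + 10 \left(-5\right)} 29 \left(-38\right) = - \frac{1}{-6 - 50} \cdot 29 \left(-38\right) = - \frac{1}{-56} \cdot 29 \left(-38\right) = \left(-1\right) \left(- \frac{1}{56}\right) 29 \left(-38\right) = \frac{1}{56} \cdot 29 \left(-38\right) = \frac{29}{56} \left(-38\right) = - \frac{551}{28}$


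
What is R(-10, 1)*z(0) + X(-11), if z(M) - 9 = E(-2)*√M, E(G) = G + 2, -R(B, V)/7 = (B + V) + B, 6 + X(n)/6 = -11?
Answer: 1095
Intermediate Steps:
X(n) = -102 (X(n) = -36 + 6*(-11) = -36 - 66 = -102)
R(B, V) = -14*B - 7*V (R(B, V) = -7*((B + V) + B) = -7*(V + 2*B) = -14*B - 7*V)
E(G) = 2 + G
z(M) = 9 (z(M) = 9 + (2 - 2)*√M = 9 + 0*√M = 9 + 0 = 9)
R(-10, 1)*z(0) + X(-11) = (-14*(-10) - 7*1)*9 - 102 = (140 - 7)*9 - 102 = 133*9 - 102 = 1197 - 102 = 1095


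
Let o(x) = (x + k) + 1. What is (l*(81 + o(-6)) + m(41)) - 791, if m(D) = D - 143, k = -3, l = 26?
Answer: 1005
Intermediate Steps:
m(D) = -143 + D
o(x) = -2 + x (o(x) = (x - 3) + 1 = (-3 + x) + 1 = -2 + x)
(l*(81 + o(-6)) + m(41)) - 791 = (26*(81 + (-2 - 6)) + (-143 + 41)) - 791 = (26*(81 - 8) - 102) - 791 = (26*73 - 102) - 791 = (1898 - 102) - 791 = 1796 - 791 = 1005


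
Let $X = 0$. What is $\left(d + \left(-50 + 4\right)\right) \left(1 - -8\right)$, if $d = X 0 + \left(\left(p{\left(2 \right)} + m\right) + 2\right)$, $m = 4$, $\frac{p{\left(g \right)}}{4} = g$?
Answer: $-288$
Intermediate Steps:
$p{\left(g \right)} = 4 g$
$d = 14$ ($d = 0 \cdot 0 + \left(\left(4 \cdot 2 + 4\right) + 2\right) = 0 + \left(\left(8 + 4\right) + 2\right) = 0 + \left(12 + 2\right) = 0 + 14 = 14$)
$\left(d + \left(-50 + 4\right)\right) \left(1 - -8\right) = \left(14 + \left(-50 + 4\right)\right) \left(1 - -8\right) = \left(14 - 46\right) \left(1 + 8\right) = \left(-32\right) 9 = -288$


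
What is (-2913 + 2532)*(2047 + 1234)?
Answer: -1250061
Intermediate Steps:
(-2913 + 2532)*(2047 + 1234) = -381*3281 = -1250061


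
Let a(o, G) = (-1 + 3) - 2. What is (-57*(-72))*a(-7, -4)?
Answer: 0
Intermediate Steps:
a(o, G) = 0 (a(o, G) = 2 - 2 = 0)
(-57*(-72))*a(-7, -4) = -57*(-72)*0 = 4104*0 = 0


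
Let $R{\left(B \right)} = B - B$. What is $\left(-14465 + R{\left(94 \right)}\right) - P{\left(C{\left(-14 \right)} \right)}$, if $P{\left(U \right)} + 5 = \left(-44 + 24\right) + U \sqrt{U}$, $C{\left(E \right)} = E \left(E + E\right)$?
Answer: $-14440 - 5488 \sqrt{2} \approx -22201.0$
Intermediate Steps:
$C{\left(E \right)} = 2 E^{2}$ ($C{\left(E \right)} = E 2 E = 2 E^{2}$)
$R{\left(B \right)} = 0$
$P{\left(U \right)} = -25 + U^{\frac{3}{2}}$ ($P{\left(U \right)} = -5 + \left(\left(-44 + 24\right) + U \sqrt{U}\right) = -5 + \left(-20 + U^{\frac{3}{2}}\right) = -25 + U^{\frac{3}{2}}$)
$\left(-14465 + R{\left(94 \right)}\right) - P{\left(C{\left(-14 \right)} \right)} = \left(-14465 + 0\right) - \left(-25 + \left(2 \left(-14\right)^{2}\right)^{\frac{3}{2}}\right) = -14465 - \left(-25 + \left(2 \cdot 196\right)^{\frac{3}{2}}\right) = -14465 - \left(-25 + 392^{\frac{3}{2}}\right) = -14465 - \left(-25 + 5488 \sqrt{2}\right) = -14465 + \left(25 - 5488 \sqrt{2}\right) = -14440 - 5488 \sqrt{2}$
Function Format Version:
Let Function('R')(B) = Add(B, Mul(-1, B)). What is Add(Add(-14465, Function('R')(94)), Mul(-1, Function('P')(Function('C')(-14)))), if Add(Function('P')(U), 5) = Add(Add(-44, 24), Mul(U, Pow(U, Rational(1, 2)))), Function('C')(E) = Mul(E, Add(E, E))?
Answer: Add(-14440, Mul(-5488, Pow(2, Rational(1, 2)))) ≈ -22201.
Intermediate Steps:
Function('C')(E) = Mul(2, Pow(E, 2)) (Function('C')(E) = Mul(E, Mul(2, E)) = Mul(2, Pow(E, 2)))
Function('R')(B) = 0
Function('P')(U) = Add(-25, Pow(U, Rational(3, 2))) (Function('P')(U) = Add(-5, Add(Add(-44, 24), Mul(U, Pow(U, Rational(1, 2))))) = Add(-5, Add(-20, Pow(U, Rational(3, 2)))) = Add(-25, Pow(U, Rational(3, 2))))
Add(Add(-14465, Function('R')(94)), Mul(-1, Function('P')(Function('C')(-14)))) = Add(Add(-14465, 0), Mul(-1, Add(-25, Pow(Mul(2, Pow(-14, 2)), Rational(3, 2))))) = Add(-14465, Mul(-1, Add(-25, Pow(Mul(2, 196), Rational(3, 2))))) = Add(-14465, Mul(-1, Add(-25, Pow(392, Rational(3, 2))))) = Add(-14465, Mul(-1, Add(-25, Mul(5488, Pow(2, Rational(1, 2)))))) = Add(-14465, Add(25, Mul(-5488, Pow(2, Rational(1, 2))))) = Add(-14440, Mul(-5488, Pow(2, Rational(1, 2))))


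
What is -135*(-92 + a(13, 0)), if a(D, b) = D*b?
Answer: 12420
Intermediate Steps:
-135*(-92 + a(13, 0)) = -135*(-92 + 13*0) = -135*(-92 + 0) = -135*(-92) = 12420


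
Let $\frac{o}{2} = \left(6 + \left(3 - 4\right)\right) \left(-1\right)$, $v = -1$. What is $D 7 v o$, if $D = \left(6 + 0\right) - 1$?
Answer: $350$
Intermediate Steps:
$o = -10$ ($o = 2 \left(6 + \left(3 - 4\right)\right) \left(-1\right) = 2 \left(6 - 1\right) \left(-1\right) = 2 \cdot 5 \left(-1\right) = 2 \left(-5\right) = -10$)
$D = 5$ ($D = 6 - 1 = 5$)
$D 7 v o = 5 \cdot 7 \left(-1\right) \left(-10\right) = 35 \left(-1\right) \left(-10\right) = \left(-35\right) \left(-10\right) = 350$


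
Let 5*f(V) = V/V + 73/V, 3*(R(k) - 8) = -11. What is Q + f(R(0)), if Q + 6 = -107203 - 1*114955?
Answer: -14440428/65 ≈ -2.2216e+5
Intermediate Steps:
Q = -222164 (Q = -6 + (-107203 - 1*114955) = -6 + (-107203 - 114955) = -6 - 222158 = -222164)
R(k) = 13/3 (R(k) = 8 + (⅓)*(-11) = 8 - 11/3 = 13/3)
f(V) = ⅕ + 73/(5*V) (f(V) = (V/V + 73/V)/5 = (1 + 73/V)/5 = ⅕ + 73/(5*V))
Q + f(R(0)) = -222164 + (73 + 13/3)/(5*(13/3)) = -222164 + (⅕)*(3/13)*(232/3) = -222164 + 232/65 = -14440428/65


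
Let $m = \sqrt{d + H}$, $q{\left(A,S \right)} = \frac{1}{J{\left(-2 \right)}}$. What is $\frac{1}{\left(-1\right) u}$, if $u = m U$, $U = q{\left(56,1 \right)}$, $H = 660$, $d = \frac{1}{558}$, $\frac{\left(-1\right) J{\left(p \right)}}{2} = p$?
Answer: $- \frac{12 \sqrt{22833422}}{368281} \approx -0.1557$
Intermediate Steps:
$J{\left(p \right)} = - 2 p$
$d = \frac{1}{558} \approx 0.0017921$
$q{\left(A,S \right)} = \frac{1}{4}$ ($q{\left(A,S \right)} = \frac{1}{\left(-2\right) \left(-2\right)} = \frac{1}{4}$)
$m = \frac{\sqrt{22833422}}{186}$ ($m = \sqrt{\frac{1}{558} + 660} = \sqrt{\frac{368281}{558}} = \frac{\sqrt{22833422}}{186} \approx 25.69$)
$U = \frac{1}{4} \approx 0.25$
$u = \frac{\sqrt{22833422}}{744}$ ($u = \frac{\sqrt{22833422}}{186} \cdot \frac{1}{4} = \frac{\sqrt{22833422}}{744} \approx 6.4226$)
$\frac{1}{\left(-1\right) u} = \frac{1}{\left(-1\right) \frac{\sqrt{22833422}}{744}} = \frac{1}{\left(- \frac{1}{744}\right) \sqrt{22833422}} = - \frac{12 \sqrt{22833422}}{368281}$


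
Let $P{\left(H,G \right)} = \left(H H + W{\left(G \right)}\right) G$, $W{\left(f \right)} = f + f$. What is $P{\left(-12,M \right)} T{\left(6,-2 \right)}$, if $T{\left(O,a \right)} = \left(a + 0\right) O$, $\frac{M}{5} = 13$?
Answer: $-213720$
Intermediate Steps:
$M = 65$ ($M = 5 \cdot 13 = 65$)
$W{\left(f \right)} = 2 f$
$P{\left(H,G \right)} = G \left(H^{2} + 2 G\right)$ ($P{\left(H,G \right)} = \left(H H + 2 G\right) G = \left(H^{2} + 2 G\right) G = G \left(H^{2} + 2 G\right)$)
$T{\left(O,a \right)} = O a$ ($T{\left(O,a \right)} = a O = O a$)
$P{\left(-12,M \right)} T{\left(6,-2 \right)} = 65 \left(\left(-12\right)^{2} + 2 \cdot 65\right) 6 \left(-2\right) = 65 \left(144 + 130\right) \left(-12\right) = 65 \cdot 274 \left(-12\right) = 17810 \left(-12\right) = -213720$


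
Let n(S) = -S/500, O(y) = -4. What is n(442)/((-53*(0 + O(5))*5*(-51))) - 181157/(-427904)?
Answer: 18003172219/42522960000 ≈ 0.42338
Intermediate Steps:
n(S) = -S/500
n(442)/((-53*(0 + O(5))*5*(-51))) - 181157/(-427904) = (-1/500*442)/((-53*(0 - 4)*5*(-51))) - 181157/(-427904) = -221/(250*(-(-212)*5*(-51))) - 181157*(-1/427904) = -221/(250*(-53*(-20)*(-51))) + 181157/427904 = -221/(250*(1060*(-51))) + 181157/427904 = -221/250/(-54060) + 181157/427904 = -221/250*(-1/54060) + 181157/427904 = 13/795000 + 181157/427904 = 18003172219/42522960000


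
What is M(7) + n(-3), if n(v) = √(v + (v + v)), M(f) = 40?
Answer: 40 + 3*I ≈ 40.0 + 3.0*I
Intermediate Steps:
n(v) = √3*√v (n(v) = √(v + 2*v) = √(3*v) = √3*√v)
M(7) + n(-3) = 40 + √3*√(-3) = 40 + √3*(I*√3) = 40 + 3*I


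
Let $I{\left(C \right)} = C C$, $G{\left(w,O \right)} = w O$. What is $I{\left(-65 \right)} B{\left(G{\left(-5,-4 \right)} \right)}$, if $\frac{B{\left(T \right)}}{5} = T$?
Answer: $422500$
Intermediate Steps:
$G{\left(w,O \right)} = O w$
$B{\left(T \right)} = 5 T$
$I{\left(C \right)} = C^{2}$
$I{\left(-65 \right)} B{\left(G{\left(-5,-4 \right)} \right)} = \left(-65\right)^{2} \cdot 5 \left(\left(-4\right) \left(-5\right)\right) = 4225 \cdot 5 \cdot 20 = 4225 \cdot 100 = 422500$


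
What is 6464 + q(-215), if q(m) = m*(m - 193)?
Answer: 94184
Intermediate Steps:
q(m) = m*(-193 + m)
6464 + q(-215) = 6464 - 215*(-193 - 215) = 6464 - 215*(-408) = 6464 + 87720 = 94184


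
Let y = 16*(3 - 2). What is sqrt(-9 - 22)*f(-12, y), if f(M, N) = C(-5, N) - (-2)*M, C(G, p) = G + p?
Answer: -13*I*sqrt(31) ≈ -72.381*I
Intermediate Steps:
y = 16 (y = 16*1 = 16)
f(M, N) = -5 + N + 2*M (f(M, N) = (-5 + N) - (-2)*M = (-5 + N) + 2*M = -5 + N + 2*M)
sqrt(-9 - 22)*f(-12, y) = sqrt(-9 - 22)*(-5 + 16 + 2*(-12)) = sqrt(-31)*(-5 + 16 - 24) = (I*sqrt(31))*(-13) = -13*I*sqrt(31)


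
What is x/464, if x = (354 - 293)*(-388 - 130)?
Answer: -15799/232 ≈ -68.099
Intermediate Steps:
x = -31598 (x = 61*(-518) = -31598)
x/464 = -31598/464 = -31598*1/464 = -15799/232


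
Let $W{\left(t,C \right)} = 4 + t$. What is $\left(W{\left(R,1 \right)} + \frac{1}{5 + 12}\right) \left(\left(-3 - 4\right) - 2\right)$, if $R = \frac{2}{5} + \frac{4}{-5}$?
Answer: $- \frac{2799}{85} \approx -32.929$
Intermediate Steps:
$R = - \frac{2}{5}$ ($R = 2 \cdot \frac{1}{5} + 4 \left(- \frac{1}{5}\right) = \frac{2}{5} - \frac{4}{5} = - \frac{2}{5} \approx -0.4$)
$\left(W{\left(R,1 \right)} + \frac{1}{5 + 12}\right) \left(\left(-3 - 4\right) - 2\right) = \left(\left(4 - \frac{2}{5}\right) + \frac{1}{5 + 12}\right) \left(\left(-3 - 4\right) - 2\right) = \left(\frac{18}{5} + \frac{1}{17}\right) \left(-7 - 2\right) = \left(\frac{18}{5} + \frac{1}{17}\right) \left(-9\right) = \frac{311}{85} \left(-9\right) = - \frac{2799}{85}$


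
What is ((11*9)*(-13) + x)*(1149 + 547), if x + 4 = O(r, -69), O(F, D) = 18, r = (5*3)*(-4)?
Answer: -2159008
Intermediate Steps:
r = -60 (r = 15*(-4) = -60)
x = 14 (x = -4 + 18 = 14)
((11*9)*(-13) + x)*(1149 + 547) = ((11*9)*(-13) + 14)*(1149 + 547) = (99*(-13) + 14)*1696 = (-1287 + 14)*1696 = -1273*1696 = -2159008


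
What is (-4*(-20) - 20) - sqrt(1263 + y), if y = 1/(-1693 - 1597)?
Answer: 60 - sqrt(13670835010)/3290 ≈ 24.461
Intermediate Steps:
y = -1/3290 (y = 1/(-3290) = -1/3290 ≈ -0.00030395)
(-4*(-20) - 20) - sqrt(1263 + y) = (-4*(-20) - 20) - sqrt(1263 - 1/3290) = (80 - 20) - sqrt(4155269/3290) = 60 - sqrt(13670835010)/3290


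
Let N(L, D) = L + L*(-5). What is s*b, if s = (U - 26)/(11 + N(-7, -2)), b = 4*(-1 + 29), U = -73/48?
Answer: -9247/117 ≈ -79.034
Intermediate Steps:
U = -73/48 (U = -73*1/48 = -73/48 ≈ -1.5208)
b = 112 (b = 4*28 = 112)
N(L, D) = -4*L (N(L, D) = L - 5*L = -4*L)
s = -1321/1872 (s = (-73/48 - 26)/(11 - 4*(-7)) = -1321/(48*(11 + 28)) = -1321/48/39 = -1321/48*1/39 = -1321/1872 ≈ -0.70566)
s*b = -1321/1872*112 = -9247/117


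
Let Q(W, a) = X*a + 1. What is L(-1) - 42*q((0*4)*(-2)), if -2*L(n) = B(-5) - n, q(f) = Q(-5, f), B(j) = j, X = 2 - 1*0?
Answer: -40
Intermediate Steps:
X = 2 (X = 2 + 0 = 2)
Q(W, a) = 1 + 2*a (Q(W, a) = 2*a + 1 = 1 + 2*a)
q(f) = 1 + 2*f
L(n) = 5/2 + n/2 (L(n) = -(-5 - n)/2 = 5/2 + n/2)
L(-1) - 42*q((0*4)*(-2)) = (5/2 + (½)*(-1)) - 42*(1 + 2*((0*4)*(-2))) = (5/2 - ½) - 42*(1 + 2*(0*(-2))) = 2 - 42*(1 + 2*0) = 2 - 42*(1 + 0) = 2 - 42*1 = 2 - 42 = -40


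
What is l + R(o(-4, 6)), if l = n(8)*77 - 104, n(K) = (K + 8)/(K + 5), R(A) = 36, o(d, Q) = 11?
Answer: 348/13 ≈ 26.769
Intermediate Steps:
n(K) = (8 + K)/(5 + K)
l = -120/13 (l = ((8 + 8)/(5 + 8))*77 - 104 = (16/13)*77 - 104 = 1232/13 - 104 = -120/13 ≈ -9.2308)
l + R(o(-4, 6)) = -120/13 + 36 = 348/13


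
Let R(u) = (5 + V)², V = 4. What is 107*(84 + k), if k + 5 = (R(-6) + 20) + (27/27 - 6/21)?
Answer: 135355/7 ≈ 19336.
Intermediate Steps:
R(u) = 81 (R(u) = (5 + 4)² = 9² = 81)
k = 677/7 (k = -5 + ((81 + 20) + (27/27 - 6/21)) = -5 + (101 + (27*(1/27) - 6*1/21)) = -5 + (101 + (1 - 2/7)) = -5 + (101 + 5/7) = -5 + 712/7 = 677/7 ≈ 96.714)
107*(84 + k) = 107*(84 + 677/7) = 107*(1265/7) = 135355/7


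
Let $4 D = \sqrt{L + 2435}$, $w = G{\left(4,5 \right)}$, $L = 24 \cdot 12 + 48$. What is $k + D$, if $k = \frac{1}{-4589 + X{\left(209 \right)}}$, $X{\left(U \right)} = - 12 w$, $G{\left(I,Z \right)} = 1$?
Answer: $- \frac{1}{4601} + \frac{\sqrt{2771}}{4} \approx 13.16$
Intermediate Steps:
$L = 336$ ($L = 288 + 48 = 336$)
$w = 1$
$X{\left(U \right)} = -12$ ($X{\left(U \right)} = \left(-12\right) 1 = -12$)
$D = \frac{\sqrt{2771}}{4}$ ($D = \frac{\sqrt{336 + 2435}}{4} = \frac{\sqrt{2771}}{4} \approx 13.16$)
$k = - \frac{1}{4601}$ ($k = \frac{1}{-4589 - 12} = \frac{1}{-4601} = - \frac{1}{4601} \approx -0.00021734$)
$k + D = - \frac{1}{4601} + \frac{\sqrt{2771}}{4}$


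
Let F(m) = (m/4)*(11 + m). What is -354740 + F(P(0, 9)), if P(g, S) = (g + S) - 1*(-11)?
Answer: -354585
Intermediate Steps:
P(g, S) = 11 + S + g (P(g, S) = (S + g) + 11 = 11 + S + g)
F(m) = m*(11 + m)/4 (F(m) = (m*(¼))*(11 + m) = (m/4)*(11 + m) = m*(11 + m)/4)
-354740 + F(P(0, 9)) = -354740 + (11 + 9 + 0)*(11 + (11 + 9 + 0))/4 = -354740 + (¼)*20*(11 + 20) = -354740 + (¼)*20*31 = -354740 + 155 = -354585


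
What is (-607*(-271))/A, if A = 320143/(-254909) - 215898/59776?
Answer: -1253256615423424/37085605625 ≈ -33794.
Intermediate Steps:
A = -37085605625/7618720192 (A = 320143*(-1/254909) - 215898*1/59776 = -320143/254909 - 107949/29888 = -37085605625/7618720192 ≈ -4.8677)
(-607*(-271))/A = (-607*(-271))/(-37085605625/7618720192) = 164497*(-7618720192/37085605625) = -1253256615423424/37085605625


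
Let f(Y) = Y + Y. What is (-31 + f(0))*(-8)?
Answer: 248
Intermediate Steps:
f(Y) = 2*Y
(-31 + f(0))*(-8) = (-31 + 2*0)*(-8) = (-31 + 0)*(-8) = -31*(-8) = 248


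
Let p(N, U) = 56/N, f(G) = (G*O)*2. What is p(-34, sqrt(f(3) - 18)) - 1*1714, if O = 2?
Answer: -29166/17 ≈ -1715.6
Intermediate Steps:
f(G) = 4*G (f(G) = (G*2)*2 = (2*G)*2 = 4*G)
p(-34, sqrt(f(3) - 18)) - 1*1714 = 56/(-34) - 1*1714 = 56*(-1/34) - 1714 = -28/17 - 1714 = -29166/17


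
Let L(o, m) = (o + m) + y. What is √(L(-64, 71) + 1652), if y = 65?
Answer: 2*√431 ≈ 41.521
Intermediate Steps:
L(o, m) = 65 + m + o (L(o, m) = (o + m) + 65 = (m + o) + 65 = 65 + m + o)
√(L(-64, 71) + 1652) = √((65 + 71 - 64) + 1652) = √(72 + 1652) = √1724 = 2*√431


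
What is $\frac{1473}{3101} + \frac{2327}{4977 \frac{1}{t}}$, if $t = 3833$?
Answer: $\frac{3952337516}{2204811} \approx 1792.6$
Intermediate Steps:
$\frac{1473}{3101} + \frac{2327}{4977 \frac{1}{t}} = \frac{1473}{3101} + \frac{2327}{4977 \cdot \frac{1}{3833}} = 1473 \cdot \frac{1}{3101} + \frac{2327}{4977 \cdot \frac{1}{3833}} = \frac{1473}{3101} + \frac{2327}{\frac{4977}{3833}} = \frac{1473}{3101} + 2327 \cdot \frac{3833}{4977} = \frac{1473}{3101} + \frac{8919391}{4977} = \frac{3952337516}{2204811}$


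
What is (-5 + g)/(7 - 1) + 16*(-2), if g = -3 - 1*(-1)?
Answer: -199/6 ≈ -33.167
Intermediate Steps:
g = -2 (g = -3 + 1 = -2)
(-5 + g)/(7 - 1) + 16*(-2) = (-5 - 2)/(7 - 1) + 16*(-2) = -7/6 - 32 = -199/6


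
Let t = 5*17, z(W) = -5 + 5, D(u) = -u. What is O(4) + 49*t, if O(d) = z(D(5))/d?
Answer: 4165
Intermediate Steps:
z(W) = 0
t = 85
O(d) = 0 (O(d) = 0/d = 0)
O(4) + 49*t = 0 + 49*85 = 0 + 4165 = 4165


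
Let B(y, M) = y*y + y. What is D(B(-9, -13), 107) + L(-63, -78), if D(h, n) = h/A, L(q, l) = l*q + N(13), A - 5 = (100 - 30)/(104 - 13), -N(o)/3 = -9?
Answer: 123837/25 ≈ 4953.5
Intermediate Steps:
N(o) = 27 (N(o) = -3*(-9) = 27)
B(y, M) = y + y² (B(y, M) = y² + y = y + y²)
A = 75/13 (A = 5 + (100 - 30)/(104 - 13) = 5 + 70/91 = 5 + 70*(1/91) = 5 + 10/13 = 75/13 ≈ 5.7692)
L(q, l) = 27 + l*q (L(q, l) = l*q + 27 = 27 + l*q)
D(h, n) = 13*h/75 (D(h, n) = h/(75/13) = h*(13/75) = 13*h/75)
D(B(-9, -13), 107) + L(-63, -78) = 13*(-9*(1 - 9))/75 + (27 - 78*(-63)) = 13*(-9*(-8))/75 + (27 + 4914) = (13/75)*72 + 4941 = 312/25 + 4941 = 123837/25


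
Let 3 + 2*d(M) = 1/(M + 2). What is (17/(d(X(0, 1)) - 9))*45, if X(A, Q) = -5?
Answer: -2295/32 ≈ -71.719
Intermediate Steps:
d(M) = -3/2 + 1/(2*(2 + M)) (d(M) = -3/2 + 1/(2*(M + 2)) = -3/2 + 1/(2*(2 + M)))
(17/(d(X(0, 1)) - 9))*45 = (17/((-5 - 3*(-5))/(2*(2 - 5)) - 9))*45 = (17/((½)*(-5 + 15)/(-3) - 9))*45 = (17/((½)*(-⅓)*10 - 9))*45 = (17/(-5/3 - 9))*45 = (17/(-32/3))*45 = -3/32*17*45 = -51/32*45 = -2295/32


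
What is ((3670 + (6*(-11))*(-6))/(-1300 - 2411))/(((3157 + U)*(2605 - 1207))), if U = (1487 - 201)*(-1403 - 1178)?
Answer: 2033/8601690869901 ≈ 2.3635e-10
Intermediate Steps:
U = -3319166 (U = 1286*(-2581) = -3319166)
((3670 + (6*(-11))*(-6))/(-1300 - 2411))/(((3157 + U)*(2605 - 1207))) = ((3670 + (6*(-11))*(-6))/(-1300 - 2411))/(((3157 - 3319166)*(2605 - 1207))) = ((3670 - 66*(-6))/(-3711))/((-3316009*1398)) = ((3670 + 396)*(-1/3711))/(-4635780582) = (4066*(-1/3711))*(-1/4635780582) = -4066/3711*(-1/4635780582) = 2033/8601690869901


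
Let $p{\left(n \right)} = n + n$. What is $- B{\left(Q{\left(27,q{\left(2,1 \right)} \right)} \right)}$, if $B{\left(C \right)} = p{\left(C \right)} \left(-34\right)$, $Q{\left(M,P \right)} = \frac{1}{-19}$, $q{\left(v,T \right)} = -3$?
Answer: $- \frac{68}{19} \approx -3.5789$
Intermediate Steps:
$p{\left(n \right)} = 2 n$
$Q{\left(M,P \right)} = - \frac{1}{19}$
$B{\left(C \right)} = - 68 C$ ($B{\left(C \right)} = 2 C \left(-34\right) = - 68 C$)
$- B{\left(Q{\left(27,q{\left(2,1 \right)} \right)} \right)} = - \frac{\left(-68\right) \left(-1\right)}{19} = \left(-1\right) \frac{68}{19} = - \frac{68}{19}$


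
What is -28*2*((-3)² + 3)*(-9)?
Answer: 6048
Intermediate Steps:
-28*2*((-3)² + 3)*(-9) = -28*2*(9 + 3)*(-9) = -28*2*12*(-9) = -672*(-9) = -28*(-216) = 6048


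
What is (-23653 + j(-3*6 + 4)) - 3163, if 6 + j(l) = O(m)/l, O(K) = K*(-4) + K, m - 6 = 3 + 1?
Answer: -187739/7 ≈ -26820.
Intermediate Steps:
m = 10 (m = 6 + (3 + 1) = 6 + 4 = 10)
O(K) = -3*K (O(K) = -4*K + K = -3*K)
j(l) = -6 - 30/l (j(l) = -6 + (-3*10)/l = -6 - 30/l)
(-23653 + j(-3*6 + 4)) - 3163 = (-23653 + (-6 - 30/(-3*6 + 4))) - 3163 = (-23653 + (-6 - 30/(-18 + 4))) - 3163 = (-23653 + (-6 - 30/(-14))) - 3163 = (-23653 + (-6 - 30*(-1/14))) - 3163 = (-23653 + (-6 + 15/7)) - 3163 = (-23653 - 27/7) - 3163 = -165598/7 - 3163 = -187739/7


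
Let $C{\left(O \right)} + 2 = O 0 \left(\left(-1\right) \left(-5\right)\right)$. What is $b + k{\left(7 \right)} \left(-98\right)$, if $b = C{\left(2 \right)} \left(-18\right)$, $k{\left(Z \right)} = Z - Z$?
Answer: $36$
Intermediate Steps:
$C{\left(O \right)} = -2$ ($C{\left(O \right)} = -2 + O 0 \left(\left(-1\right) \left(-5\right)\right) = -2 + 0 \cdot 5 = -2 + 0 = -2$)
$k{\left(Z \right)} = 0$
$b = 36$ ($b = \left(-2\right) \left(-18\right) = 36$)
$b + k{\left(7 \right)} \left(-98\right) = 36 + 0 \left(-98\right) = 36 + 0 = 36$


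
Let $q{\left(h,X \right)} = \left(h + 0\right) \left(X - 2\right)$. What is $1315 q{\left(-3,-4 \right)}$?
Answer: $23670$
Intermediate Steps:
$q{\left(h,X \right)} = h \left(-2 + X\right)$
$1315 q{\left(-3,-4 \right)} = 1315 \left(- 3 \left(-2 - 4\right)\right) = 1315 \left(\left(-3\right) \left(-6\right)\right) = 1315 \cdot 18 = 23670$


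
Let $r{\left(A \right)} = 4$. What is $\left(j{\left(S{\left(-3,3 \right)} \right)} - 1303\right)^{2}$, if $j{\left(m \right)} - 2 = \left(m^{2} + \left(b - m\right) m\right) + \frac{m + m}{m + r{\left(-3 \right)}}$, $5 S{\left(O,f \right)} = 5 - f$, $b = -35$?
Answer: $\frac{209178369}{121} \approx 1.7287 \cdot 10^{6}$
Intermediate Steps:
$S{\left(O,f \right)} = 1 - \frac{f}{5}$ ($S{\left(O,f \right)} = \frac{5 - f}{5} = 1 - \frac{f}{5}$)
$j{\left(m \right)} = 2 + m^{2} + m \left(-35 - m\right) + \frac{2 m}{4 + m}$ ($j{\left(m \right)} = 2 + \left(\left(m^{2} + \left(-35 - m\right) m\right) + \frac{m + m}{m + 4}\right) = 2 + \left(\left(m^{2} + m \left(-35 - m\right)\right) + \frac{2 m}{4 + m}\right) = 2 + \left(m^{2} + m \left(-35 - m\right) + \frac{2 m}{4 + m}\right) = 2 + m^{2} + m \left(-35 - m\right) + \frac{2 m}{4 + m}$)
$\left(j{\left(S{\left(-3,3 \right)} \right)} - 1303\right)^{2} = \left(\frac{8 - 136 \left(1 - \frac{3}{5}\right) - 35 \left(1 - \frac{3}{5}\right)^{2}}{4 + \left(1 - \frac{3}{5}\right)} - 1303\right)^{2} = \left(\frac{8 - \frac{272}{5} - 35 \left(\frac{2}{5}\right)^{2}}{4 + \frac{2}{5}} - 1303\right)^{2} = \left(\frac{8 - \frac{272}{5} - \frac{28}{5}}{\frac{22}{5}} - 1303\right)^{2} = \left(\frac{5 \left(8 - \frac{272}{5} - \frac{28}{5}\right)}{22} - 1303\right)^{2} = \left(\frac{5}{22} \left(-52\right) - 1303\right)^{2} = \left(- \frac{130}{11} - 1303\right)^{2} = \left(- \frac{14463}{11}\right)^{2} = \frac{209178369}{121}$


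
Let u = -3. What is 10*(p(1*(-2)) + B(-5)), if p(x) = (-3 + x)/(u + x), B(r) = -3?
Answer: -20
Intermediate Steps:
p(x) = 1 (p(x) = (-3 + x)/(-3 + x) = 1)
10*(p(1*(-2)) + B(-5)) = 10*(1 - 3) = 10*(-2) = -20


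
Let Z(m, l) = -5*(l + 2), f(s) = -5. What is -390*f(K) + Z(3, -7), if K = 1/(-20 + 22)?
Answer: 1975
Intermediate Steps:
K = ½ (K = 1/2 = ½ ≈ 0.50000)
Z(m, l) = -10 - 5*l (Z(m, l) = -5*(2 + l) = -10 - 5*l)
-390*f(K) + Z(3, -7) = -390*(-5) + (-10 - 5*(-7)) = 1950 + (-10 + 35) = 1950 + 25 = 1975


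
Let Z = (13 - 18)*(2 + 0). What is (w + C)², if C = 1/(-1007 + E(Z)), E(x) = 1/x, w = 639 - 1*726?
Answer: 767703658969/101425041 ≈ 7569.2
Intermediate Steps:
Z = -10 (Z = -5*2 = -10)
w = -87 (w = 639 - 726 = -87)
C = -10/10071 (C = 1/(-1007 + 1/(-10)) = 1/(-1007 - ⅒) = 1/(-10071/10) = -10/10071 ≈ -0.00099295)
(w + C)² = (-87 - 10/10071)² = (-876187/10071)² = 767703658969/101425041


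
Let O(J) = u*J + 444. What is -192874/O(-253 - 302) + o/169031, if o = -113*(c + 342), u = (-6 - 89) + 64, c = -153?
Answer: -32978614787/2983228119 ≈ -11.055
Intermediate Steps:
u = -31 (u = -95 + 64 = -31)
o = -21357 (o = -113*(-153 + 342) = -113*189 = -21357)
O(J) = 444 - 31*J (O(J) = -31*J + 444 = 444 - 31*J)
-192874/O(-253 - 302) + o/169031 = -192874/(444 - 31*(-253 - 302)) - 21357/169031 = -192874/(444 - 31*(-555)) - 21357*1/169031 = -192874/(444 + 17205) - 21357/169031 = -192874/17649 - 21357/169031 = -32978614787/2983228119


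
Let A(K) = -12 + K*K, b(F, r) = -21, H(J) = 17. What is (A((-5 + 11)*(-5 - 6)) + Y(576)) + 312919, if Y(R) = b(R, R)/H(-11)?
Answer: 5393450/17 ≈ 3.1726e+5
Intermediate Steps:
A(K) = -12 + K**2
Y(R) = -21/17
(A((-5 + 11)*(-5 - 6)) + Y(576)) + 312919 = ((-12 + ((-5 + 11)*(-5 - 6))**2) - 21/17) + 312919 = ((-12 + (6*(-11))**2) - 21/17) + 312919 = ((-12 + (-66)**2) - 21/17) + 312919 = ((-12 + 4356) - 21/17) + 312919 = (4344 - 21/17) + 312919 = 73827/17 + 312919 = 5393450/17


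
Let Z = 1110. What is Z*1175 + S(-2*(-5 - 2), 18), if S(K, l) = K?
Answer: 1304264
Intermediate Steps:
Z*1175 + S(-2*(-5 - 2), 18) = 1110*1175 - 2*(-5 - 2) = 1304250 - 2*(-7) = 1304250 + 14 = 1304264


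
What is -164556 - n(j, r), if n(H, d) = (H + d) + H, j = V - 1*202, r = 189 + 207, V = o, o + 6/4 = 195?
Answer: -164935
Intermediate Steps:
o = 387/2 (o = -3/2 + 195 = 387/2 ≈ 193.50)
V = 387/2 ≈ 193.50
r = 396
j = -17/2 (j = 387/2 - 1*202 = 387/2 - 202 = -17/2 ≈ -8.5000)
n(H, d) = d + 2*H
-164556 - n(j, r) = -164556 - (396 + 2*(-17/2)) = -164556 - (396 - 17) = -164556 - 1*379 = -164556 - 379 = -164935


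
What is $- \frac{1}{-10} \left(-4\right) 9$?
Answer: $- \frac{18}{5} \approx -3.6$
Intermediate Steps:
$- \frac{1}{-10} \left(-4\right) 9 = \left(-1\right) \left(- \frac{1}{10}\right) \left(-4\right) 9 = \frac{1}{10} \left(-4\right) 9 = \left(- \frac{2}{5}\right) 9 = - \frac{18}{5}$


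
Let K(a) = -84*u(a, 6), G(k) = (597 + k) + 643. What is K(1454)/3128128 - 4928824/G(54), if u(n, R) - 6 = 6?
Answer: -481812302057/126493676 ≈ -3809.0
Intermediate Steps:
u(n, R) = 12 (u(n, R) = 6 + 6 = 12)
G(k) = 1240 + k
K(a) = -1008 (K(a) = -84*12 = -1008)
K(1454)/3128128 - 4928824/G(54) = -1008/3128128 - 4928824/(1240 + 54) = -1008*1/3128128 - 4928824/1294 = -63/195508 - 4928824*1/1294 = -63/195508 - 2464412/647 = -481812302057/126493676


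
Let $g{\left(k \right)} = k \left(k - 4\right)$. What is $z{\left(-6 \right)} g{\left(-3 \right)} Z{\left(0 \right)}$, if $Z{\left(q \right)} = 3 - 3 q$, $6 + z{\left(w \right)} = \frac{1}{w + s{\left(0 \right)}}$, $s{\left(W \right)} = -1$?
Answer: $-387$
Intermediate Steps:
$z{\left(w \right)} = -6 + \frac{1}{-1 + w}$ ($z{\left(w \right)} = -6 + \frac{1}{w - 1} = -6 + \frac{1}{-1 + w}$)
$g{\left(k \right)} = k \left(-4 + k\right)$
$z{\left(-6 \right)} g{\left(-3 \right)} Z{\left(0 \right)} = \frac{7 - -36}{-1 - 6} \left(- 3 \left(-4 - 3\right)\right) \left(3 - 0\right) = \frac{7 + 36}{-7} \left(\left(-3\right) \left(-7\right)\right) \left(3 + 0\right) = \left(- \frac{1}{7}\right) 43 \cdot 21 \cdot 3 = \left(- \frac{43}{7}\right) 21 \cdot 3 = \left(-129\right) 3 = -387$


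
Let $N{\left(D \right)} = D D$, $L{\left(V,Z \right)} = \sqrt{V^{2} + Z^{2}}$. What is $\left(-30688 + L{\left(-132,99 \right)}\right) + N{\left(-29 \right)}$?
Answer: $-29682$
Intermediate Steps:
$N{\left(D \right)} = D^{2}$
$\left(-30688 + L{\left(-132,99 \right)}\right) + N{\left(-29 \right)} = \left(-30688 + \sqrt{\left(-132\right)^{2} + 99^{2}}\right) + \left(-29\right)^{2} = \left(-30688 + \sqrt{17424 + 9801}\right) + 841 = \left(-30688 + \sqrt{27225}\right) + 841 = \left(-30688 + 165\right) + 841 = -30523 + 841 = -29682$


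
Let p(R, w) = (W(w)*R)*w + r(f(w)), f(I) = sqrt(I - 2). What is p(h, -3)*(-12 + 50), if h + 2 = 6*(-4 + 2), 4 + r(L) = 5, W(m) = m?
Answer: -4750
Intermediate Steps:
f(I) = sqrt(-2 + I)
r(L) = 1 (r(L) = -4 + 5 = 1)
h = -14 (h = -2 + 6*(-4 + 2) = -2 + 6*(-2) = -2 - 12 = -14)
p(R, w) = 1 + R*w**2 (p(R, w) = (w*R)*w + 1 = (R*w)*w + 1 = R*w**2 + 1 = 1 + R*w**2)
p(h, -3)*(-12 + 50) = (1 - 14*(-3)**2)*(-12 + 50) = (1 - 14*9)*38 = (1 - 126)*38 = -125*38 = -4750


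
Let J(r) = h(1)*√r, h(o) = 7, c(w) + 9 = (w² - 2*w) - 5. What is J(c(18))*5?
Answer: 35*√274 ≈ 579.35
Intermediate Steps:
c(w) = -14 + w² - 2*w (c(w) = -9 + ((w² - 2*w) - 5) = -9 + (-5 + w² - 2*w) = -14 + w² - 2*w)
J(r) = 7*√r
J(c(18))*5 = (7*√(-14 + 18² - 2*18))*5 = (7*√(-14 + 324 - 36))*5 = (7*√274)*5 = 35*√274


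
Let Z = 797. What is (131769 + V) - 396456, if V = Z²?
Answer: 370522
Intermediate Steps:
V = 635209 (V = 797² = 635209)
(131769 + V) - 396456 = (131769 + 635209) - 396456 = 766978 - 396456 = 370522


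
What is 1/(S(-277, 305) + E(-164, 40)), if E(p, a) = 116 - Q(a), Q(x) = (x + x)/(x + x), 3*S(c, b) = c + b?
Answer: 3/373 ≈ 0.0080429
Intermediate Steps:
S(c, b) = b/3 + c/3 (S(c, b) = (c + b)/3 = (b + c)/3 = b/3 + c/3)
Q(x) = 1 (Q(x) = (2*x)/((2*x)) = (2*x)*(1/(2*x)) = 1)
E(p, a) = 115 (E(p, a) = 116 - 1*1 = 116 - 1 = 115)
1/(S(-277, 305) + E(-164, 40)) = 1/(((⅓)*305 + (⅓)*(-277)) + 115) = 1/((305/3 - 277/3) + 115) = 1/(28/3 + 115) = 1/(373/3) = 3/373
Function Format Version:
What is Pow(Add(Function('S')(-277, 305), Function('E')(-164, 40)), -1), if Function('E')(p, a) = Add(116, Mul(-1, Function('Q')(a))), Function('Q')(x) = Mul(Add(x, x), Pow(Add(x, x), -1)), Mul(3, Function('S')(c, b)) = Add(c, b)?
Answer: Rational(3, 373) ≈ 0.0080429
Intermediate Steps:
Function('S')(c, b) = Add(Mul(Rational(1, 3), b), Mul(Rational(1, 3), c)) (Function('S')(c, b) = Mul(Rational(1, 3), Add(c, b)) = Mul(Rational(1, 3), Add(b, c)) = Add(Mul(Rational(1, 3), b), Mul(Rational(1, 3), c)))
Function('Q')(x) = 1 (Function('Q')(x) = Mul(Mul(2, x), Pow(Mul(2, x), -1)) = Mul(Mul(2, x), Mul(Rational(1, 2), Pow(x, -1))) = 1)
Function('E')(p, a) = 115 (Function('E')(p, a) = Add(116, Mul(-1, 1)) = Add(116, -1) = 115)
Pow(Add(Function('S')(-277, 305), Function('E')(-164, 40)), -1) = Pow(Add(Add(Mul(Rational(1, 3), 305), Mul(Rational(1, 3), -277)), 115), -1) = Pow(Add(Add(Rational(305, 3), Rational(-277, 3)), 115), -1) = Pow(Add(Rational(28, 3), 115), -1) = Pow(Rational(373, 3), -1) = Rational(3, 373)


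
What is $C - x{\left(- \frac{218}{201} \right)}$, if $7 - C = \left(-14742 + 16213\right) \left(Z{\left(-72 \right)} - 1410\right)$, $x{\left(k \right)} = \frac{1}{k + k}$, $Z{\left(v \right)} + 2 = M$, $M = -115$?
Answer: $\frac{979353865}{436} \approx 2.2462 \cdot 10^{6}$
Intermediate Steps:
$Z{\left(v \right)} = -117$ ($Z{\left(v \right)} = -2 - 115 = -117$)
$x{\left(k \right)} = \frac{1}{2 k}$
$C = 2246224$ ($C = 7 - \left(-14742 + 16213\right) \left(-117 - 1410\right) = 7 - 1471 \left(-1527\right) = 7 - -2246217 = 7 + 2246217 = 2246224$)
$C - x{\left(- \frac{218}{201} \right)} = 2246224 - \frac{1}{2 \left(- \frac{218}{201}\right)} = 2246224 - \frac{1}{2} \left(- \frac{201}{218}\right) = 2246224 - - \frac{201}{436} = 2246224 + \frac{201}{436} = \frac{979353865}{436}$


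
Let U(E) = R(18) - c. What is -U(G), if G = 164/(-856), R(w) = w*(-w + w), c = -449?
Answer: -449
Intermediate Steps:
R(w) = 0 (R(w) = w*0 = 0)
G = -41/214 (G = 164*(-1/856) = -41/214 ≈ -0.19159)
U(E) = 449 (U(E) = 0 - 1*(-449) = 0 + 449 = 449)
-U(G) = -1*449 = -449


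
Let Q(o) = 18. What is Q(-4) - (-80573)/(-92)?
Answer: -78917/92 ≈ -857.79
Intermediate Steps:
Q(-4) - (-80573)/(-92) = 18 - (-80573)/(-92) = 18 - (-80573)*(-1)/92 = 18 - 197*409/92 = 18 - 80573/92 = -78917/92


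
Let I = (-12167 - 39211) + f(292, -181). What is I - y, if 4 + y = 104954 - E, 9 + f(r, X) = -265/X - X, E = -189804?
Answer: -62618495/181 ≈ -3.4596e+5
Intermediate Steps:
f(r, X) = -9 - X - 265/X (f(r, X) = -9 + (-265/X - X) = -9 + (-X - 265/X) = -9 - X - 265/X)
I = -9268021/181 (I = (-12167 - 39211) + (-9 - 1*(-181) - 265/(-181)) = -51378 + (-9 + 181 - 265*(-1/181)) = -51378 + (-9 + 181 + 265/181) = -51378 + 31397/181 = -9268021/181 ≈ -51205.)
y = 294754 (y = -4 + (104954 - 1*(-189804)) = -4 + (104954 + 189804) = -4 + 294758 = 294754)
I - y = -9268021/181 - 1*294754 = -9268021/181 - 294754 = -62618495/181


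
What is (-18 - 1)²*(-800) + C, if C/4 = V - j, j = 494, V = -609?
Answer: -293212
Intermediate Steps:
C = -4412 (C = 4*(-609 - 1*494) = 4*(-609 - 494) = 4*(-1103) = -4412)
(-18 - 1)²*(-800) + C = (-18 - 1)²*(-800) - 4412 = (-19)²*(-800) - 4412 = 361*(-800) - 4412 = -288800 - 4412 = -293212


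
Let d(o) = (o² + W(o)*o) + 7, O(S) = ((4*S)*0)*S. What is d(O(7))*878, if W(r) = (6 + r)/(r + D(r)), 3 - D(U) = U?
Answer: 6146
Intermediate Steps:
D(U) = 3 - U
O(S) = 0 (O(S) = 0*S = 0)
W(r) = 2 + r/3 (W(r) = (6 + r)/(r + (3 - r)) = (6 + r)/3 = (6 + r)*(⅓) = 2 + r/3)
d(o) = 7 + o² + o*(2 + o/3) (d(o) = (o² + (2 + o/3)*o) + 7 = (o² + o*(2 + o/3)) + 7 = 7 + o² + o*(2 + o/3))
d(O(7))*878 = (7 + 2*0 + (4/3)*0²)*878 = (7 + 0 + (4/3)*0)*878 = (7 + 0 + 0)*878 = 7*878 = 6146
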